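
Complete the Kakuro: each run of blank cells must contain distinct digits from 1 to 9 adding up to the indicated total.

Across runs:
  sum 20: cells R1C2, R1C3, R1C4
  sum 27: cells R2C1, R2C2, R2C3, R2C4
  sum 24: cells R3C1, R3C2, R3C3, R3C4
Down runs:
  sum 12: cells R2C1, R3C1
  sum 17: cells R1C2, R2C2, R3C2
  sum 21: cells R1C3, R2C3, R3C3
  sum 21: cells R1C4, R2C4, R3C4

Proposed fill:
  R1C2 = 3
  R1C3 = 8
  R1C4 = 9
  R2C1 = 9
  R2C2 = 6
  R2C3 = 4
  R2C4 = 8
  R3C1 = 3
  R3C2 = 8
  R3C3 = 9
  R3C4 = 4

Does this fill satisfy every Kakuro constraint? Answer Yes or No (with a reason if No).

Yes

Across: 3+8+9=20; 9+6+4+8=27; 3+8+9+4=24. Down: 9+3=12; 3+6+8=17; 8+4+9=21; 9+8+4=21. No digit repeats within any run.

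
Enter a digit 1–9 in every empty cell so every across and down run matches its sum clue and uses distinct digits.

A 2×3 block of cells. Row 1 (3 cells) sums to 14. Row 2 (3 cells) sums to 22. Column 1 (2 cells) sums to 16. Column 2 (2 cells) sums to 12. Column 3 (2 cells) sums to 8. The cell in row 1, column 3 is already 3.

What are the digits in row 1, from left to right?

7, 4, 3

16 in 2 cells must be {7,9}.
(2,3) = 8 − 3 = 5 completes the 8 down.
(2,1) = 9: the only remaining digit allowed by both the 22 across and the 16 down.
(2,2) = 22 − 14 = 8 completes the 22 across.
(1,1) = 16 − 9 = 7 completes the 16 down.
(1,2) = 14 − 10 = 4 completes the 14 across.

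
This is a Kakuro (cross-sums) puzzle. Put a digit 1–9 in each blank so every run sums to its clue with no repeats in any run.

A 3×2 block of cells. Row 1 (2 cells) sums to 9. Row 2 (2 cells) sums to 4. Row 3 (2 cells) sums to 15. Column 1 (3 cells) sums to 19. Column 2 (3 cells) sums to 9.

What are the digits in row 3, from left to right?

4 in 2 cells must be {1,3}.
The 4 across and the 19 down share only 3, so (2,1) = 3.
(2,2) = 4 − 3 = 1 completes the 4 across.
Given what's placed, (3,2) must be 6 to fit the 15 across and 9 down.
(1,1) = 7: the only remaining digit allowed by both the 9 across and the 19 down.
(1,2) = 9 − 7 = 2 completes the 9 across.
(3,1) = 15 − 6 = 9 completes the 15 across.

9 6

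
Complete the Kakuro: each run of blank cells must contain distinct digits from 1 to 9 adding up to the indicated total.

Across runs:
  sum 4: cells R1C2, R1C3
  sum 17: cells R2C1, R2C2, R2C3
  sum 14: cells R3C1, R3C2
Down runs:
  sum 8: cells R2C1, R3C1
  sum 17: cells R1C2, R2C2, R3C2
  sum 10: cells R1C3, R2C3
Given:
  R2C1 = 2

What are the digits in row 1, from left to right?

4 in 2 cells must be {1,3}.
R3C1 = 8 − 2 = 6 completes the 8 down.
R3C2 = 14 − 6 = 8 completes the 14 across.
Given what's placed, R1C2 must be 3 to fit the 4 across and 17 down.
R1C3 = 4 − 3 = 1 completes the 4 across.
R2C2 = 17 − 11 = 6 completes the 17 down.
R2C3 = 17 − 8 = 9 completes the 17 across.

3, 1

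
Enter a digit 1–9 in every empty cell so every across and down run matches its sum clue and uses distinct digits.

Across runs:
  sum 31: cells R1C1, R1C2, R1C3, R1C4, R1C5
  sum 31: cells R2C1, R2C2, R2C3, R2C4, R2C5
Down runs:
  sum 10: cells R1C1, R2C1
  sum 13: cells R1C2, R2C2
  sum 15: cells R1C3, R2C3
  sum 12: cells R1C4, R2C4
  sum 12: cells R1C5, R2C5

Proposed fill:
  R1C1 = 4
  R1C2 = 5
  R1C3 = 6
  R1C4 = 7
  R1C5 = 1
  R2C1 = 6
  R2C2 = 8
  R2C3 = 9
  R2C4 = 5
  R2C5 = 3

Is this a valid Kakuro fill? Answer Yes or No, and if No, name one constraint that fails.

No — the down run R1C5–R2C5 sums to 4, not 12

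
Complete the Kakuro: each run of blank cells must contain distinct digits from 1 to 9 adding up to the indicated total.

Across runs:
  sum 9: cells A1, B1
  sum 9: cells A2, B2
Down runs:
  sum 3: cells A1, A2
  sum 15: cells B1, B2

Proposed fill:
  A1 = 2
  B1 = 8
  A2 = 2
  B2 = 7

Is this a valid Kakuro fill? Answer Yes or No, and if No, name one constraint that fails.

No — the across run A1–B1 sums to 10, not 9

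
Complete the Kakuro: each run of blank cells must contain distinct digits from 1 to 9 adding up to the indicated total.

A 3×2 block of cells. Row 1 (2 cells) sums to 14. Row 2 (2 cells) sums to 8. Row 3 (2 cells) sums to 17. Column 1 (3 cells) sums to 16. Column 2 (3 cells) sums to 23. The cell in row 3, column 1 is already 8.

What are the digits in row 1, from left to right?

6, 8

17 in 2 cells must be {8,9}; 23 in 3 cells must be {6,8,9}.
The 8 across and the 23 down share only 6, so (2,2) = 6.
(3,2) = 17 − 8 = 9 completes the 17 across.
(1,2) = 23 − 15 = 8 completes the 23 down.
(2,1) = 8 − 6 = 2 completes the 8 across.
(1,1) = 14 − 8 = 6 completes the 14 across.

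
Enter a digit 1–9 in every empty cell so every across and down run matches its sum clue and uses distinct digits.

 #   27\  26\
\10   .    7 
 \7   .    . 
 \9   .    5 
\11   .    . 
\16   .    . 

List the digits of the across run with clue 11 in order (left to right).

16 in 2 cells must be {7,9}.
R1C1 = 10 − 7 = 3 completes the 10 across.
R3C1 = 9 − 5 = 4 completes the 9 across.
Given what's placed, R5C2 must be 9 to fit the 16 across and 26 down.
R5C1 = 16 − 9 = 7 completes the 16 across.
Given what's placed, R2C1 must be 5 to fit the 7 across and 27 down.
R2C2 = 7 − 5 = 2 completes the 7 across.
R4C1 = 27 − 19 = 8 completes the 27 down.
R4C2 = 11 − 8 = 3 completes the 11 across.

8 3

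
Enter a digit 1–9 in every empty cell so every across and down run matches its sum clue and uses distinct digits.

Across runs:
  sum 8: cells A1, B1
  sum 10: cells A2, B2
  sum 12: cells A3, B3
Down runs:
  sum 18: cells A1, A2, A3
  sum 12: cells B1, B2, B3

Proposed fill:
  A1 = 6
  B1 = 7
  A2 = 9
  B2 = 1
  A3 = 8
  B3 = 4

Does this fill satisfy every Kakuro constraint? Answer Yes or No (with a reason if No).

No — the across run A1–B1 sums to 13, not 8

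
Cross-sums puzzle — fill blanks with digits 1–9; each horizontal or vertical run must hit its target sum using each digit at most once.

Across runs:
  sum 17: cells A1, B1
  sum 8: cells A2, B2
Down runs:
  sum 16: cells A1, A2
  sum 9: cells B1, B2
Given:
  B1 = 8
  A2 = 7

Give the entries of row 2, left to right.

17 in 2 cells must be {8,9}; 16 in 2 cells must be {7,9}.
A1 = 17 − 8 = 9 completes the 17 across.
B2 = 8 − 7 = 1 completes the 8 across.

7 1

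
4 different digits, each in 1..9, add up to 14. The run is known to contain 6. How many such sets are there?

2

4 distinct digits from 1–9 sum between 10 and 30.
Keeping only sets containing 6.
Enumerating: {1,2,5,6}, {1,3,4,6}.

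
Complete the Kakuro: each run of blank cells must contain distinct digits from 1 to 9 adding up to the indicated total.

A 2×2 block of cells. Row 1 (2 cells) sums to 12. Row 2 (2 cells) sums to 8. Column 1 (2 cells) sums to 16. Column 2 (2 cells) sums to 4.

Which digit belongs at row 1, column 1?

16 in 2 cells must be {7,9}; 4 in 2 cells must be {1,3}.
The 12 across and the 4 down share only 3, so (1,2) = 3.
The 8 across and the 16 down share only 7, so (2,1) = 7.
(2,2) = 8 − 7 = 1 completes the 8 across.
(1,1) = 12 − 3 = 9 completes the 12 across.

9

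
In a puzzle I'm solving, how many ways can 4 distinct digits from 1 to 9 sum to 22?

4 distinct digits from 1–9 sum between 10 and 30.

11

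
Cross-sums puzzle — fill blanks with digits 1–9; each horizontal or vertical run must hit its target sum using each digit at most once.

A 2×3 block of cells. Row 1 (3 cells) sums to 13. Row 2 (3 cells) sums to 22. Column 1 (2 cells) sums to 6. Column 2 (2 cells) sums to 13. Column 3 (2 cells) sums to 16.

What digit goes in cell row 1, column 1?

1

16 in 2 cells must be {7,9}.
The 22 across and the 6 down share only 5, so (2,1) = 5.
Given what's placed, (2,3) must be 9 to fit the 22 across and 16 down.
(1,1) = 6 − 5 = 1 completes the 6 down.
(1,3) = 16 − 9 = 7 completes the 16 down.
(2,2) = 22 − 14 = 8 completes the 22 across.
(1,2) = 13 − 8 = 5 completes the 13 across.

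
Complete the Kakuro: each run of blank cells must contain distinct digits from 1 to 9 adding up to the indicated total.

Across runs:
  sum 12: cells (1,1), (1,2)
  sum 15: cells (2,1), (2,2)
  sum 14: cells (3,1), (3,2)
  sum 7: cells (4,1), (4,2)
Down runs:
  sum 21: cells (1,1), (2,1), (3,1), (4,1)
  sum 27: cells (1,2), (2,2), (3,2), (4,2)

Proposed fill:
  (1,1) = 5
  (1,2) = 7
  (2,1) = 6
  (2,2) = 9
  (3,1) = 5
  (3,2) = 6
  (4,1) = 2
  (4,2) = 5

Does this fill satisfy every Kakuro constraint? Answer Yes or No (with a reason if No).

No — the down run (1,1)–(4,1) sums to 18, not 21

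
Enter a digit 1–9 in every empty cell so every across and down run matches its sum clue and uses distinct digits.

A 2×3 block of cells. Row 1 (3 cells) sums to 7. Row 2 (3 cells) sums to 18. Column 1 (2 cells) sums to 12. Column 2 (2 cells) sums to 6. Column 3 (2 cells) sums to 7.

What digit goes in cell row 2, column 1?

8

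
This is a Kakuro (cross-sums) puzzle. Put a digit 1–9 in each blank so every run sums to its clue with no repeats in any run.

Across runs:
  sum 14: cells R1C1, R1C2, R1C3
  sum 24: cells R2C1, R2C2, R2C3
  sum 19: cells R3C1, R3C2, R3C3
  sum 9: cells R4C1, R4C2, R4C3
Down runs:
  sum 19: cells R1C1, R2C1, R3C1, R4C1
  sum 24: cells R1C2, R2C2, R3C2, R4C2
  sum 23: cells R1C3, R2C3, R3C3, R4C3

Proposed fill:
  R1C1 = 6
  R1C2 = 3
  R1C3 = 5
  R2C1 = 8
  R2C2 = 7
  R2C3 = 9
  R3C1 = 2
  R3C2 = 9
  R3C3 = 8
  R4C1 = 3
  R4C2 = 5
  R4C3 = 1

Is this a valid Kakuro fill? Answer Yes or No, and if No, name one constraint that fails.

Across: 6+3+5=14; 8+7+9=24; 2+9+8=19; 3+5+1=9. Down: 6+8+2+3=19; 3+7+9+5=24; 5+9+8+1=23. No digit repeats within any run.

Yes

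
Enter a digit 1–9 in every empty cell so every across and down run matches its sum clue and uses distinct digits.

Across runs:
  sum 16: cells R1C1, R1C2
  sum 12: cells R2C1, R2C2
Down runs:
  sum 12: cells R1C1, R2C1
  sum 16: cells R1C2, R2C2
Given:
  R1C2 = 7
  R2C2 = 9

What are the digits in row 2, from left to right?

3 9

16 in 2 cells must be {7,9}.
R1C1 = 16 − 7 = 9 completes the 16 across.
R2C1 = 12 − 9 = 3 completes the 12 across.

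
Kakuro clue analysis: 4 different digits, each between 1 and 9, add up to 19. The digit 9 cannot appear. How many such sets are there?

7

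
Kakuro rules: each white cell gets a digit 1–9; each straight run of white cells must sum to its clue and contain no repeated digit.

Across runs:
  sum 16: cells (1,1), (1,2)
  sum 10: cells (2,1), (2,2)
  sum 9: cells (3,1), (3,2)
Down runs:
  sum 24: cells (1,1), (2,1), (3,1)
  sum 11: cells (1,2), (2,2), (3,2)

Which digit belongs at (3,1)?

8

16 in 2 cells must be {7,9}; 24 in 3 cells must be {7,8,9}.
The 16 across and the 11 down share only 7, so (1,2) = 7.
(1,1) = 16 − 7 = 9 completes the 16 across.
Nothing is forced directly, so branch on (2,1), whose candidates are 7 or 8. If (2,1) = 8: then (2,2) would have to be in {2} for the 10 across but in {1,3} for the 11 down — contradiction. So (2,1) = 7.
(2,2) = 10 − 7 = 3 completes the 10 across.
(3,1) = 24 − 16 = 8 completes the 24 down.
(3,2) = 9 − 8 = 1 completes the 9 across.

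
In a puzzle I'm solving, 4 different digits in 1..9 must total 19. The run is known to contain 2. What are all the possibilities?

{1,2,7,9}; {2,3,5,9}; {2,3,6,8}; {2,4,5,8}; {2,4,6,7}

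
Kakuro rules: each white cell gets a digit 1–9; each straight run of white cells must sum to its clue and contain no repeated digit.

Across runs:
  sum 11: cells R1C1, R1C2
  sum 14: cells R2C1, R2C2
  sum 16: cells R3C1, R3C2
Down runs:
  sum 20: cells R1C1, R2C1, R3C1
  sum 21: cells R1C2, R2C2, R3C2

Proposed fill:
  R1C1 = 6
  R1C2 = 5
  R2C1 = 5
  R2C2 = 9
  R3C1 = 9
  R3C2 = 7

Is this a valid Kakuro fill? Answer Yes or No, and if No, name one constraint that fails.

Across: 6+5=11; 5+9=14; 9+7=16. Down: 6+5+9=20; 5+9+7=21. No digit repeats within any run.

Yes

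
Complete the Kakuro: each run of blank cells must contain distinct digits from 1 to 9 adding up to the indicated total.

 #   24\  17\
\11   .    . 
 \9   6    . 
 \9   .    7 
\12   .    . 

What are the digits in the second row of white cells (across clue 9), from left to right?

R2C2 = 9 − 6 = 3 completes the 9 across.
R3C1 = 9 − 7 = 2 completes the 9 across.
R4C2 = 5: the only remaining digit allowed by both the 12 across and the 17 down.
R1C2 = 17 − 15 = 2 completes the 17 down.
R4C1 = 12 − 5 = 7 completes the 12 across.
R1C1 = 11 − 2 = 9 completes the 11 across.

6 3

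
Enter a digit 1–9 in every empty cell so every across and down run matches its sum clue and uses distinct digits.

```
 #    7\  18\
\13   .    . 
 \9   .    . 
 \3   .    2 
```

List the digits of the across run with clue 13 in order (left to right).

4, 9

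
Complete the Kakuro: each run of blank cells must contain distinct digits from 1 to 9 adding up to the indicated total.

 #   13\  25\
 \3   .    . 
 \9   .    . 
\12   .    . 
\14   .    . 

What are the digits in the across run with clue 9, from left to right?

3, 6

3 in 2 cells must be {1,2}.
Nothing is forced directly, so branch on R4C1, whose candidates are 5 or 6. If R4C1 = 6: that forces R3C1 = 4, R3C2 = 8, after which R4C2 would have to be in {8} for the 14 across but in {1,2,3,4,5,6,7,9} for the 25 down — contradiction. So R4C1 = 5.
Given what's placed, R1C1 must be 1 to fit the 3 across and 13 down.
R1C2 = 3 − 1 = 2 completes the 3 across.
R4C2 = 14 − 5 = 9 completes the 14 across.
R3C2 = 8: the only remaining digit allowed by both the 12 across and the 25 down.
R2C2 = 25 − 19 = 6 completes the 25 down.
R3C1 = 12 − 8 = 4 completes the 12 across.
R2C1 = 9 − 6 = 3 completes the 9 across.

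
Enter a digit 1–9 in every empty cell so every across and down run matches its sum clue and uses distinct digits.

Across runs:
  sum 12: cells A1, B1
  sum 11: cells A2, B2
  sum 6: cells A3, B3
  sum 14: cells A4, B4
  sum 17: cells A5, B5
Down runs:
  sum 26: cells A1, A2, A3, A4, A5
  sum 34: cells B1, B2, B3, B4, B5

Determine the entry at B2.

7

17 in 2 cells must be {8,9}; 34 in 5 cells must be {4,6,7,8,9}.
Only 4 fits B3 under both its across sum 6 and down sum 34.
A3 = 6 − 4 = 2 completes the 6 across.
Nothing is forced directly, so branch on B4, whose candidates are 6 or 8 or 9. If B4 = 8: that forces A4 = 6, B5 = 9, B1 = 7, B2 = 6, A5 = 8, after which A1 would have to be in {5} for the 12 across but in {1,3,7,9} for the 26 down — contradiction. If B4 = 9: that forces A4 = 5, B5 = 8, B1 = 7, B2 = 6, A5 = 9, after which A1 would have to be in {5} for the 12 across but in {3,4,6,7} for the 26 down — contradiction. So B4 = 6.
A4 = 14 − 6 = 8 completes the 14 across.
A5 = 9: the only remaining digit allowed by both the 17 across and the 26 down.
B5 = 17 − 9 = 8 completes the 17 across.
Nothing is forced directly, so branch on A1, whose candidates are 3 or 4. If A1 = 4: then B1 would have to be in {8} for the 12 across but in {7,9} for the 34 down — contradiction. So A1 = 3.
B1 = 12 − 3 = 9 completes the 12 across.
A2 = 26 − 22 = 4 completes the 26 down.
B2 = 11 − 4 = 7 completes the 11 across.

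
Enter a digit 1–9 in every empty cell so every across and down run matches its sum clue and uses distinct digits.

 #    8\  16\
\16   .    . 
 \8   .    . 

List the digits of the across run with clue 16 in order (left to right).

7 9

16 in 2 cells must be {7,9}.
The 16 across and the 8 down share only 7, so R1C1 = 7.
R1C2 = 16 − 7 = 9 completes the 16 across.
R2C1 = 8 − 7 = 1 completes the 8 down.
R2C2 = 8 − 1 = 7 completes the 8 across.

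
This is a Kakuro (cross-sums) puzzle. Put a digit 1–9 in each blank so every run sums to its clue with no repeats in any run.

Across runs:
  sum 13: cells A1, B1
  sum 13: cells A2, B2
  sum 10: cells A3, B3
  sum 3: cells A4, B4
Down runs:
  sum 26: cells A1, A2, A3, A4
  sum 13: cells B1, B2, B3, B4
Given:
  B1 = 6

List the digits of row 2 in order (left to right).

3 in 2 cells must be {1,2}.
A1 = 13 − 6 = 7 completes the 13 across.
B2 = 4: the only remaining digit allowed by both the 13 across and the 13 down.
A4 = 2: the only remaining digit allowed by both the 3 across and the 26 down.
B4 = 3 − 2 = 1 completes the 3 across.
A2 = 13 − 4 = 9 completes the 13 across.
A3 = 26 − 18 = 8 completes the 26 down.
B3 = 10 − 8 = 2 completes the 10 across.

9, 4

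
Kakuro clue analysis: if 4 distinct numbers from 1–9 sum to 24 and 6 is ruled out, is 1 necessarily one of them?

Counterexample: {2,5,8,9} sums to 24 under that restriction without using 1.

No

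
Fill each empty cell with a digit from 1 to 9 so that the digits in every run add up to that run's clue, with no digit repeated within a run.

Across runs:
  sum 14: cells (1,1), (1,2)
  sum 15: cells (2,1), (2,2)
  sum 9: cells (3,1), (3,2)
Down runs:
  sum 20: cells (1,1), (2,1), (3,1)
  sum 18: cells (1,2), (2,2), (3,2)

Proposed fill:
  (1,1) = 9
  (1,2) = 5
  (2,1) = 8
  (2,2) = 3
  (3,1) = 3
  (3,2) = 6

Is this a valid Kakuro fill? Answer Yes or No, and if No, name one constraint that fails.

No — the across run (2,1)–(2,2) sums to 11, not 15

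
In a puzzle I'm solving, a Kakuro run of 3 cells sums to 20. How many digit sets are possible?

3 distinct digits from 1–9 sum between 6 and 24.
Enumerating: {3,8,9}, {4,7,9}, {5,6,9}, {5,7,8}.

4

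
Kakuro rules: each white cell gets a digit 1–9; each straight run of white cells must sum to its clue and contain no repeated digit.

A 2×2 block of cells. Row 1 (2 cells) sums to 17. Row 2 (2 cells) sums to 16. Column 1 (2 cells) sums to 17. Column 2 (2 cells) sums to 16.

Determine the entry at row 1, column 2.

9

17 in 2 cells must be {8,9}; 16 in 2 cells must be {7,9}.
The 17 across and the 16 down share only 9, so (1,2) = 9.
The 16 across and the 17 down share only 9, so (2,1) = 9.
(2,2) = 16 − 9 = 7 completes the 16 across.
(1,1) = 17 − 9 = 8 completes the 17 across.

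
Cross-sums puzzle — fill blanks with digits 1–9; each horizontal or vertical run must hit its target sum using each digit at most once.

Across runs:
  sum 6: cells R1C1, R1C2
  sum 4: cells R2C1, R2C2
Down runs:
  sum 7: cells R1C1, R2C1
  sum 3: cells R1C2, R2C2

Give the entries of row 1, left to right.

4 in 2 cells must be {1,3}; 3 in 2 cells must be {1,2}.
The 4 across and the 3 down share only 1, so R2C2 = 1.
R1C2 = 3 − 1 = 2 completes the 3 down.
R2C1 = 4 − 1 = 3 completes the 4 across.
R1C1 = 6 − 2 = 4 completes the 6 across.

4 2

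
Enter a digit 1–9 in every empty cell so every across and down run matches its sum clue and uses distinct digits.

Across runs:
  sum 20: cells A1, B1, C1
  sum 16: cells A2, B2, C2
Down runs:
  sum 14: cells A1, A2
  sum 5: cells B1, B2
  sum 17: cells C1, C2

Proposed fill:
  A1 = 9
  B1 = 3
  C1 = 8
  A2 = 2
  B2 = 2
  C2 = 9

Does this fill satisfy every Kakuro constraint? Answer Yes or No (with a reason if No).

No — the across run A2–C2 sums to 13, not 16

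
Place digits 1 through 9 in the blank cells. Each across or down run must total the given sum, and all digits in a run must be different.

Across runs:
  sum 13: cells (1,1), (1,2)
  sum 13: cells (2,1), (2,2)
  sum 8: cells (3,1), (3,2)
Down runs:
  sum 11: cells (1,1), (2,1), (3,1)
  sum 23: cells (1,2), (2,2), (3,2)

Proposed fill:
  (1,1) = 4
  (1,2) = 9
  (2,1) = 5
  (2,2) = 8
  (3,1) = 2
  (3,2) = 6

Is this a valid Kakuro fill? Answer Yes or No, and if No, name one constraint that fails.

Across: 4+9=13; 5+8=13; 2+6=8. Down: 4+5+2=11; 9+8+6=23. No digit repeats within any run.

Yes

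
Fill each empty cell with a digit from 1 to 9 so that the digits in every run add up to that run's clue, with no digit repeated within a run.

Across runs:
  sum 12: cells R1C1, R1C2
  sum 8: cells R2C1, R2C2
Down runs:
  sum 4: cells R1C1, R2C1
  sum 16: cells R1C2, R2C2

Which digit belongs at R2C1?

4 in 2 cells must be {1,3}; 16 in 2 cells must be {7,9}.
The 12 across and the 4 down share only 3, so R1C1 = 3.
R1C2 = 12 − 3 = 9 completes the 12 across.
R2C1 = 4 − 3 = 1 completes the 4 down.
R2C2 = 8 − 1 = 7 completes the 8 across.

1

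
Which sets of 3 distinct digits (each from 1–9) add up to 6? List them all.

3 distinct digits from 1–9 sum between 6 and 24.
Only one set works: {1,2,3}.

{1,2,3}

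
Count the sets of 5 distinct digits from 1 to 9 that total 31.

5 distinct digits from 1–9 sum between 15 and 35.
Enumerating: {1,6,7,8,9}, {2,5,7,8,9}, {3,4,7,8,9}, {3,5,6,8,9}, {4,5,6,7,9}.

5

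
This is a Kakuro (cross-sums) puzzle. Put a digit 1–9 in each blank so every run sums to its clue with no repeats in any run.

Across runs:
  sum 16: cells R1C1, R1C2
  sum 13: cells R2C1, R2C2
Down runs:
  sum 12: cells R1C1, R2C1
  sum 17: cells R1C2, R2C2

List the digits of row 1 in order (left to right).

16 in 2 cells must be {7,9}; 17 in 2 cells must be {8,9}.
The 16 across and the 17 down share only 9, so R1C2 = 9.
R2C2 = 17 − 9 = 8 completes the 17 down.
R1C1 = 16 − 9 = 7 completes the 16 across.
R2C1 = 13 − 8 = 5 completes the 13 across.

7 9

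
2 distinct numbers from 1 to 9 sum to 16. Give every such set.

2 distinct digits from 1–9 sum between 3 and 17.
Only one set works: {7,9}.

{7,9}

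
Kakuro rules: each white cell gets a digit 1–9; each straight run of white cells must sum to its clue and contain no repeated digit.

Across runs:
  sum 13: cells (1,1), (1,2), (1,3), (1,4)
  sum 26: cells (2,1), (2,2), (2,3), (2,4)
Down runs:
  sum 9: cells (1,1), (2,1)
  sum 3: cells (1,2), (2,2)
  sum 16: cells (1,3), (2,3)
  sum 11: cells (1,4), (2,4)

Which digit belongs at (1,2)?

3 in 2 cells must be {1,2}; 16 in 2 cells must be {7,9}.
Only 7 fits (1,3) under both its across sum 13 and down sum 16.
The 26 across and the 3 down share only 2, so (2,2) = 2.
(2,3) = 16 − 7 = 9 completes the 16 down.
(1,2) = 3 − 2 = 1 completes the 3 down.

1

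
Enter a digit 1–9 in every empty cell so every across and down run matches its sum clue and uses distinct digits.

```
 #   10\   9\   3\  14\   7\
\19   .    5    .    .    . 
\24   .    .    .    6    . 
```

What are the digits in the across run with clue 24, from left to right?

7, 4, 2, 6, 5

3 in 2 cells must be {1,2}.
R1C4 = 14 − 6 = 8 completes the 14 down.
R2C2 = 9 − 5 = 4 completes the 9 down.
Nothing is forced directly, so branch on R1C3, whose candidates are 1 or 2. If R1C3 = 2: that forces R2C3 = 1, R2C5 = 5, after which R1C5 would have to be in {1,3} for the 19 across but in {2} for the 7 down — contradiction. So R1C3 = 1.
R2C3 = 3 − 1 = 2 completes the 3 down.
Nothing is forced directly, so branch on R2C5, whose candidates are 3 or 5. If R2C5 = 3: then R1C5 would have to be in {2,3} for the 19 across but in {4} for the 7 down — contradiction. So R2C5 = 5.
R1C5 = 7 − 5 = 2 completes the 7 down.
R2C1 = 24 − 17 = 7 completes the 24 across.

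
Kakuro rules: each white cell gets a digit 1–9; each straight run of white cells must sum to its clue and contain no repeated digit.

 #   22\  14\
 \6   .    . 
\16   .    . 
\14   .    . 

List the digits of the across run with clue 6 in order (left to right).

16 in 2 cells must be {7,9}.
The 6 across and the 22 down share only 5, so R1C1 = 5.
R1C2 = 6 − 5 = 1 completes the 6 across.
Given what's placed, R2C1 must be 9 to fit the 16 across and 22 down.
R2C2 = 16 − 9 = 7 completes the 16 across.
R3C1 = 22 − 14 = 8 completes the 22 down.
R3C2 = 14 − 8 = 6 completes the 14 across.

5 1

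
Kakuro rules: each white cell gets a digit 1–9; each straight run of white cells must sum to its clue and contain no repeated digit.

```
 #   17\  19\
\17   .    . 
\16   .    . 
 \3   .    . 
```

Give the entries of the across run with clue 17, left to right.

9 8

17 in 2 cells must be {8,9}; 16 in 2 cells must be {7,9}; 3 in 2 cells must be {1,2}.
The 3 across and the 19 down share only 2, so R3C2 = 2.
Given what's placed, R2C2 must be 9 to fit the 16 across and 19 down.
R3C1 = 3 − 2 = 1 completes the 3 across.
R1C1 = 9: the only remaining digit allowed by both the 17 across and the 17 down.
R1C2 = 17 − 9 = 8 completes the 17 across.
R2C1 = 16 − 9 = 7 completes the 16 across.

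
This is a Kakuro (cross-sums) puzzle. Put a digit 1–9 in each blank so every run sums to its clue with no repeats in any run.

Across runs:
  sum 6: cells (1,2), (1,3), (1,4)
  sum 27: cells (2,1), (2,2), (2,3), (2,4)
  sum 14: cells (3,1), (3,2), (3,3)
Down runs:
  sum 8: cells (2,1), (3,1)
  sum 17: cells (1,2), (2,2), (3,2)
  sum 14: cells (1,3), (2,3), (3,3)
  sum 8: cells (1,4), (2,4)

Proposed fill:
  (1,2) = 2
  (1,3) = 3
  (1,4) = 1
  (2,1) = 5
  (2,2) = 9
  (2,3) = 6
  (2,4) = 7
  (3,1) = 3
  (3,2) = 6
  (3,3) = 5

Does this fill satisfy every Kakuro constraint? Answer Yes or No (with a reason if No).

Across: 2+3+1=6; 5+9+6+7=27; 3+6+5=14. Down: 5+3=8; 2+9+6=17; 3+6+5=14; 1+7=8. No digit repeats within any run.

Yes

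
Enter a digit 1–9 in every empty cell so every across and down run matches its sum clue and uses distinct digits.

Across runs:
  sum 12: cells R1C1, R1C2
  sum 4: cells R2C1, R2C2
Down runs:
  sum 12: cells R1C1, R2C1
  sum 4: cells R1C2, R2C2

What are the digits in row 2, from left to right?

3, 1

4 in 2 cells must be {1,3}.
The 12 across and the 4 down share only 3, so R1C2 = 3.
The 4 across and the 12 down share only 3, so R2C1 = 3.
R2C2 = 4 − 3 = 1 completes the 4 across.
R1C1 = 12 − 3 = 9 completes the 12 across.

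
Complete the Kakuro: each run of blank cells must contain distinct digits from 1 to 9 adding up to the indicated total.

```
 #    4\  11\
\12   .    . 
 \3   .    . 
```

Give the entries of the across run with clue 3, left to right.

1, 2

3 in 2 cells must be {1,2}; 4 in 2 cells must be {1,3}.
The 12 across and the 4 down share only 3, so R1C1 = 3.
R1C2 = 12 − 3 = 9 completes the 12 across.
R2C1 = 4 − 3 = 1 completes the 4 down.
R2C2 = 3 − 1 = 2 completes the 3 across.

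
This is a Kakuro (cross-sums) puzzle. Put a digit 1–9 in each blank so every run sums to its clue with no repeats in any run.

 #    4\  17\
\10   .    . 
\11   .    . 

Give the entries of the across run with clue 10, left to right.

1, 9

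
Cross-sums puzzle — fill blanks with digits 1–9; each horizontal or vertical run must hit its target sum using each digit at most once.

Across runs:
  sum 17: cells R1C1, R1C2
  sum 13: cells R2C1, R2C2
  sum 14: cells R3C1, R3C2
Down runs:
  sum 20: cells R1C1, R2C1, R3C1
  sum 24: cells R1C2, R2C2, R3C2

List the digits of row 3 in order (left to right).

5, 9

17 in 2 cells must be {8,9}; 24 in 3 cells must be {7,8,9}.
Nothing is forced directly, so branch on R1C1, whose candidates are 8 or 9. If R1C1 = 8: that forces R1C2 = 9, R3C2 = 8, R2C2 = 7, after which R3C1 would have to be in {6} for the 14 across but in {3,5,7,9} for the 20 down — contradiction. So R1C1 = 9.
R1C2 = 17 − 9 = 8 completes the 17 across.
Given what's placed, R3C2 must be 9 to fit the 14 across and 24 down.
R2C2 = 24 − 17 = 7 completes the 24 down.
R3C1 = 14 − 9 = 5 completes the 14 across.
R2C1 = 13 − 7 = 6 completes the 13 across.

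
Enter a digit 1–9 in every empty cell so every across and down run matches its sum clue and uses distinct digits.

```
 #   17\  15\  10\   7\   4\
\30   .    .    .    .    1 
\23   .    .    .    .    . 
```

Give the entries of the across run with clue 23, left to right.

9 8 1 2 3

17 in 2 cells must be {8,9}; 4 in 2 cells must be {1,3}.
Given what's placed, R1C4 must be 5 to fit the 30 across and 7 down.
R2C4 = 7 − 5 = 2 completes the 7 down.
R2C5 = 4 − 1 = 3 completes the 4 down.
Nothing is forced directly, so branch on R1C3, whose candidates are 7 or 8 or 9. If R1C3 = 7: then R2C3 would have to be in {1,4,5,6,7,8,9} for the 23 across but in {3} for the 10 down — contradiction. If R1C3 = 8: that forces R1C1 = 9, R1C2 = 7, R2C1 = 8, after which R2C2 would have to be in {1,4,6,9} for the 23 across but in {8} for the 15 down — contradiction. So R1C3 = 9.
R1C1 = 8: the only remaining digit allowed by both the 30 across and the 17 down.
R1C2 = 30 − 23 = 7 completes the 30 across.
R2C1 = 17 − 8 = 9 completes the 17 down.
R2C2 = 15 − 7 = 8 completes the 15 down.
R2C3 = 23 − 22 = 1 completes the 23 across.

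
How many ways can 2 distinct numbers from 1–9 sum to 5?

2

2 distinct digits from 1–9 sum between 3 and 17.
Enumerating: {1,4}, {2,3}.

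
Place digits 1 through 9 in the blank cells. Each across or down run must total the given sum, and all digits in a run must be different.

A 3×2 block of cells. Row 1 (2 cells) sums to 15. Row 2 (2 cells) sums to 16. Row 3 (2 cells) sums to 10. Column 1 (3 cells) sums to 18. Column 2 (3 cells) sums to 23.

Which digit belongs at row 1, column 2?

6

16 in 2 cells must be {7,9}; 23 in 3 cells must be {6,8,9}.
The 16 across and the 23 down share only 9, so (2,2) = 9.
(2,1) = 16 − 9 = 7 completes the 16 across.
Nothing is forced directly, so branch on (1,2), whose candidates are 6 or 8. If (1,2) = 8: then (1,1) would have to be in {7} for the 15 across but in {2,3,5,6,8,9} for the 18 down — contradiction. So (1,2) = 6.
(1,1) = 15 − 6 = 9 completes the 15 across.
(3,1) = 18 − 16 = 2 completes the 18 down.
(3,2) = 10 − 2 = 8 completes the 10 across.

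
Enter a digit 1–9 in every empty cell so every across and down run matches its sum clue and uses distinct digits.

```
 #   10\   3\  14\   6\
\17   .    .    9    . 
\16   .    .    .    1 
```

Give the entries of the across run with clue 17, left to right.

2 1 9 5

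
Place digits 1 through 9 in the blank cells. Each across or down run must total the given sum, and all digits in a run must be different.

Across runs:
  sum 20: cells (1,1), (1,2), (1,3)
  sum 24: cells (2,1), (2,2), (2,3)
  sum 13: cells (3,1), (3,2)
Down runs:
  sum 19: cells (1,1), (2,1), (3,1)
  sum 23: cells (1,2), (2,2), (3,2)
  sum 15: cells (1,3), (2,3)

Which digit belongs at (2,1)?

24 in 3 cells must be {7,8,9}; 23 in 3 cells must be {6,8,9}.
Nothing is forced directly, so branch on (1,2), whose candidates are 6 or 8 or 9. If (1,2) = 6: that forces (1,3) = 9, after which (2,3) would have to be in {7,8,9} for the 24 across but in {6} for the 15 down — contradiction. If (1,2) = 8: that forces (2,2) = 9, (3,2) = 6, (3,1) = 7, (2,1) = 8, (2,3) = 7, after which (1,1) would have to be in {3,5,7,9} for the 20 across but in {4} for the 19 down — contradiction. So (1,2) = 9.
Given what's placed, (2,2) must be 8 to fit the 24 across and 23 down.
(3,2) = 23 − 17 = 6 completes the 23 down.
(3,1) = 13 − 6 = 7 completes the 13 across.
(2,1) = 9: the only remaining digit allowed by both the 24 across and the 19 down.

9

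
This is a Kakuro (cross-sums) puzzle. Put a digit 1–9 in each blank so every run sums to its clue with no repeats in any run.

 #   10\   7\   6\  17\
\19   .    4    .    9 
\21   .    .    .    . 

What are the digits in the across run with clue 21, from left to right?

17 in 2 cells must be {8,9}.
R1C1 = 1: the only remaining digit allowed by both the 19 across and the 10 down.
R1C3 = 19 − 14 = 5 completes the 19 across.
R2C1 = 10 − 1 = 9 completes the 10 down.
R2C2 = 7 − 4 = 3 completes the 7 down.
R2C3 = 6 − 5 = 1 completes the 6 down.
R2C4 = 21 − 13 = 8 completes the 21 across.

9 3 1 8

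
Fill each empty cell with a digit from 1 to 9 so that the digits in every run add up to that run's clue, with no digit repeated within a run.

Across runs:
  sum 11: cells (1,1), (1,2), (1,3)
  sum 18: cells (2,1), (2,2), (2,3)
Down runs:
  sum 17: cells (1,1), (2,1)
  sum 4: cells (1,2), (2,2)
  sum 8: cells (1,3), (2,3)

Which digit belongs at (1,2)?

17 in 2 cells must be {8,9}; 4 in 2 cells must be {1,3}.
The 11 across and the 17 down share only 8, so (1,1) = 8.
Given what's placed, (1,2) must be 1 to fit the 11 across and 4 down.
(1,3) = 11 − 9 = 2 completes the 11 across.
(2,1) = 17 − 8 = 9 completes the 17 down.
(2,2) = 4 − 1 = 3 completes the 4 down.
(2,3) = 18 − 12 = 6 completes the 18 across.

1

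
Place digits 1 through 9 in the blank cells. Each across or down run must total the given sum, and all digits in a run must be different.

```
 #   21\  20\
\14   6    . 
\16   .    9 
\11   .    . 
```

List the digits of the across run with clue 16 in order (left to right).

7 9

16 in 2 cells must be {7,9}.
R1C2 = 14 − 6 = 8 completes the 14 across.
R2C1 = 16 − 9 = 7 completes the 16 across.
R3C1 = 21 − 13 = 8 completes the 21 down.
R3C2 = 11 − 8 = 3 completes the 11 across.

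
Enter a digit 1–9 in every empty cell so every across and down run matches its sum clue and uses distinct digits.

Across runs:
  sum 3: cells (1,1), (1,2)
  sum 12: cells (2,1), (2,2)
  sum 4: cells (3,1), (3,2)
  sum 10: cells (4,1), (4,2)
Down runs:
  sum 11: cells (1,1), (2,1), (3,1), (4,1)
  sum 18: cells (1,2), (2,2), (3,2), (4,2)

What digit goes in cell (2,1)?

5

3 in 2 cells must be {1,2}; 4 in 2 cells must be {1,3}; 11 in 4 cells must be {1,2,3,5}.
Nothing is forced directly, so branch on (1,1), whose candidates are 1 or 2. If (1,1) = 2: that forces (1,2) = 1, (3,2) = 3, (3,1) = 1, (4,1) = 3, after which (4,2) would have to be in {7} for the 10 across but in {5,6,8,9} for the 18 down — contradiction. So (1,1) = 1.
(1,2) = 3 − 1 = 2 completes the 3 across.
Given what's placed, (3,1) must be 3 to fit the 4 across and 11 down.
(3,2) = 4 − 3 = 1 completes the 4 across.
(4,1) = 2: the only remaining digit allowed by both the 10 across and the 11 down.
(4,2) = 10 − 2 = 8 completes the 10 across.
(2,1) = 11 − 6 = 5 completes the 11 down.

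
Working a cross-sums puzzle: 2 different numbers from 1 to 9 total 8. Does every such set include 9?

Counterexample: {1,7} sums to 8 without using 9.

No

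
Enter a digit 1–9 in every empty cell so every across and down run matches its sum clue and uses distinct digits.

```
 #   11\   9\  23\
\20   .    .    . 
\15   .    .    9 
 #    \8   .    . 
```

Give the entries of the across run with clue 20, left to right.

9 3 8

23 in 3 cells must be {6,8,9}.
R3C3 = 6: the only remaining digit allowed by both the 8 across and the 23 down.
R1C3 = 23 − 15 = 8 completes the 23 down.
R3C2 = 8 − 6 = 2 completes the 8 across.
Given what's placed, R1C2 must be 3 to fit the 20 across and 9 down.
R2C2 = 9 − 5 = 4 completes the 9 down.
R1C1 = 20 − 11 = 9 completes the 20 across.
R2C1 = 15 − 13 = 2 completes the 15 across.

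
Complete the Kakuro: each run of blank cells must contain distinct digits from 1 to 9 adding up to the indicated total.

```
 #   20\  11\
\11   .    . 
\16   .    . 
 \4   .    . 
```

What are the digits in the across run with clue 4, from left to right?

16 in 2 cells must be {7,9}; 4 in 2 cells must be {1,3}.
The 16 across and the 11 down share only 7, so R2C2 = 7.
The 4 across and the 20 down share only 3, so R3C1 = 3.
R3C2 = 4 − 3 = 1 completes the 4 across.
R1C2 = 11 − 8 = 3 completes the 11 down.
R2C1 = 16 − 7 = 9 completes the 16 across.
R1C1 = 11 − 3 = 8 completes the 11 across.

3 1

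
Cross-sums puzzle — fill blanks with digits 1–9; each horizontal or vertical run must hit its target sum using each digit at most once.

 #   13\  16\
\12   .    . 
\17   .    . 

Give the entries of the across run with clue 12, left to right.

5 7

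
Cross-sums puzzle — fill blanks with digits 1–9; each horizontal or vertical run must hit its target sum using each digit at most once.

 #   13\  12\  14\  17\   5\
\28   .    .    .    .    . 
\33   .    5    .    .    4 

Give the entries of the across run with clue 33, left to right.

17 in 2 cells must be {8,9}.
R1C2 = 12 − 5 = 7 completes the 12 down.
R1C5 = 5 − 4 = 1 completes the 5 down.
Nothing is forced directly, so branch on R1C4, whose candidates are 8 or 9. If R1C4 = 8: that forces R1C1 = 9, after which R1C3 would have to be in {3} for the 28 across but in {5,6,8,9} for the 14 down — contradiction. So R1C4 = 9.
R2C4 = 17 − 9 = 8 completes the 17 down.
R2C3 = 9: the only remaining digit allowed by both the 33 across and the 14 down.
R1C3 = 14 − 9 = 5 completes the 14 down.
R2C1 = 33 − 26 = 7 completes the 33 across.

7 5 9 8 4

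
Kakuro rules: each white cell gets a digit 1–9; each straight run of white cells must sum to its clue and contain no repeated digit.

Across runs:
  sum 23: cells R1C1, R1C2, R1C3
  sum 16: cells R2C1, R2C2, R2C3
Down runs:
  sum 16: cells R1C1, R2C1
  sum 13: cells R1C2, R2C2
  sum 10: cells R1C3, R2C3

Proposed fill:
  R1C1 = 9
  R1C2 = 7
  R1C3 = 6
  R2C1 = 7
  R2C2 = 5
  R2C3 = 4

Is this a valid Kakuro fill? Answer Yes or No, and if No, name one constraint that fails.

No — the down run R1C2–R2C2 sums to 12, not 13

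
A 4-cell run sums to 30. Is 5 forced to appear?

The only way to make 30 from 4 distinct digits is {6,7,8,9}, which does not contain 5.

No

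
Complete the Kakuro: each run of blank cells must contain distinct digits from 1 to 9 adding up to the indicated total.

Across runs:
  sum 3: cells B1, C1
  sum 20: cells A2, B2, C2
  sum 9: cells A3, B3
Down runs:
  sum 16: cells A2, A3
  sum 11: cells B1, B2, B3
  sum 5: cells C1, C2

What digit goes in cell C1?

3 in 2 cells must be {1,2}; 16 in 2 cells must be {7,9}.
The 9 across and the 16 down share only 7, so A3 = 7.
B3 = 9 − 7 = 2 completes the 9 across.
B1 = 1: the only remaining digit allowed by both the 3 across and the 11 down.
C1 = 3 − 1 = 2 completes the 3 across.
A2 = 16 − 7 = 9 completes the 16 down.
B2 = 11 − 3 = 8 completes the 11 down.
C2 = 20 − 17 = 3 completes the 20 across.

2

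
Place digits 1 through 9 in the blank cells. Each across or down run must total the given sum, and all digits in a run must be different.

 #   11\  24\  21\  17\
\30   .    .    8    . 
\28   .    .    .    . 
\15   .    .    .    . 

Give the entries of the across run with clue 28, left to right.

4, 7, 9, 8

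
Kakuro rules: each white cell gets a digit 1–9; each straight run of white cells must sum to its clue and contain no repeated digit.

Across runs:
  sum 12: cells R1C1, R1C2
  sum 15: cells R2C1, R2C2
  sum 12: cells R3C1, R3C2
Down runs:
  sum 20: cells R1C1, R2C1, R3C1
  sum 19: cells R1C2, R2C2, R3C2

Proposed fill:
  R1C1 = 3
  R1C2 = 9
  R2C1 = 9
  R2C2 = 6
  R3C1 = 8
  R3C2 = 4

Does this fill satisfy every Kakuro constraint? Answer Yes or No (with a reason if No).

Yes

Across: 3+9=12; 9+6=15; 8+4=12. Down: 3+9+8=20; 9+6+4=19. No digit repeats within any run.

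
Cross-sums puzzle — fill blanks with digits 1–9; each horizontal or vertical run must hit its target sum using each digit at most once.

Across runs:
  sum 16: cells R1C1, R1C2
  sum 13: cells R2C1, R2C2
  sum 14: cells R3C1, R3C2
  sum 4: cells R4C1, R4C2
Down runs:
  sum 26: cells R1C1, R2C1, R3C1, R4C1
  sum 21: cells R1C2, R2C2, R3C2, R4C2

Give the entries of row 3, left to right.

16 in 2 cells must be {7,9}; 4 in 2 cells must be {1,3}.
Only 3 fits R4C1 under both its across sum 4 and down sum 26.
R4C2 = 4 − 3 = 1 completes the 4 across.
Given what's placed, R1C1 must be 9 to fit the 16 across and 26 down.
R1C2 = 16 − 9 = 7 completes the 16 across.
No cell is forced outright now. R2C1 can only be 6 or 8 (the digits allowed by both its 13 across and its 26 down). If R2C1 = 6: then R2C2 would have to be in {7} for the 13 across but in {4,5,8,9} for the 21 down — contradiction. So R2C1 = 8.
R2C2 = 13 − 8 = 5 completes the 13 across.
R3C1 = 26 − 20 = 6 completes the 26 down.
R3C2 = 14 − 6 = 8 completes the 14 across.

6 8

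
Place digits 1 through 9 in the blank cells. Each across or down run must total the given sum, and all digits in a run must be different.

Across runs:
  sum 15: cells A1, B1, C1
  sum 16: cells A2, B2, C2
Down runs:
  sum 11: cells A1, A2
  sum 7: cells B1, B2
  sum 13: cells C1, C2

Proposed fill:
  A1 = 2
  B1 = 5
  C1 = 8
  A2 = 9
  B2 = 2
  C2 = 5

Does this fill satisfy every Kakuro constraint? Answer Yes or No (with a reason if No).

Yes

Across: 2+5+8=15; 9+2+5=16. Down: 2+9=11; 5+2=7; 8+5=13. No digit repeats within any run.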